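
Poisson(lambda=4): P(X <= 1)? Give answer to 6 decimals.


P(X<=1) = e^(-4)*4^0/0! + e^(-4)*4^1/1!
≈ 0.0183156389 + 0.0732625556
= 0.0915781945
≈ 0.091578

0.091578


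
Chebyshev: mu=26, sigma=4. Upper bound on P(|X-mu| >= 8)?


k = 8/4 = 2
Chebyshev: P(|X-mu| >= k*sigma) <= 1/k^2 = 1/2^2 = 1/4

1/4


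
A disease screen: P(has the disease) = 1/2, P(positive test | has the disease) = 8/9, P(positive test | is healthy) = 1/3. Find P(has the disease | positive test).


P(A) = P(A|B)P(B) + P(A|B')P(B') = 8/9*1/2 + 1/3*1/2 = 11/18
P(B|A) = P(A|B)P(B)/P(A) = (4/9)/(11/18) = 8/11

8/11


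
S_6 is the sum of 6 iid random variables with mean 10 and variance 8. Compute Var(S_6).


By independence, Var(S_n) = n*Var(X_1) = 6*8 = 48

48


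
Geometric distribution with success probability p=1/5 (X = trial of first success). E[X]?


For geometric (trials until first success), E[X] = 1/p = 1/(1/5) = 5

5


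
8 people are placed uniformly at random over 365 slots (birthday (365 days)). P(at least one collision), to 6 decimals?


P(all different) = prod((365-i)/365 for i=0..7) = 0.925665
P(at least one match) = 1 - 0.925665 = 0.074335

0.074335


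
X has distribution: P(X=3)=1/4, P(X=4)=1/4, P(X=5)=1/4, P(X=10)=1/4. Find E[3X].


E[3X] = sum(g(x)*P(x))
= 9*1/4 + 12*1/4 + 15*1/4 + 30*1/4
= 33/2

33/2


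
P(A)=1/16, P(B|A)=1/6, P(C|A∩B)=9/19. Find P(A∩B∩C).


P(A∩B∩C) = P(A) * P(B|A) * P(C|A∩B)
= 1/16 * 1/6 * 9/19
= 1/96 * 9/19 = 3/608

3/608


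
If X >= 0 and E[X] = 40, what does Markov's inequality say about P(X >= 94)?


Markov: P(X >= a) <= E[X]/a
P(X >= 94) <= 40/94 = 20/47

20/47


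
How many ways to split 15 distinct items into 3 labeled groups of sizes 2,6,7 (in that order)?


15! = 1307674368000
Denominator: 2!=2 * 6!=720 * 7!=5040
Coefficient = 1307674368000 / 7257600 = 180180

180180


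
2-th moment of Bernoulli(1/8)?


For Bernoulli: X in {0,1}
E[X^2] = 0^2*(1-1/8) + 1^2*1/8 = 1/8

1/8


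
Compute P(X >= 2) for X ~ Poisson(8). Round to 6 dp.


P(X>=2) = 1 - P(X<=1) = 1 - (e^(-8)*8^0/0! + e^(-8)*8^1/1!)
≈ 1 - (0.0003354626 + 0.0026837010)
= 1 - 0.0030191636 = 0.9969808364
≈ 0.996981

0.996981


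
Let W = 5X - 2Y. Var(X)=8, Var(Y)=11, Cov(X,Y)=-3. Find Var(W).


Var(5X - 2Y) = 5^2*Var(X) + (-2)^2*Var(Y) + 2*5*(-2)*Cov(X,Y)
= 25*8 + 4*11 - 20*(-3)
= 200 + 44 + 60 = 304

304


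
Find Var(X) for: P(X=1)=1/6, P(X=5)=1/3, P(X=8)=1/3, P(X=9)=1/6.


E[X] = 6, E[X^2] = 130/3
Var(X) = E[X^2] - (E[X])^2 = 130/3 - (6)^2 = 22/3

22/3


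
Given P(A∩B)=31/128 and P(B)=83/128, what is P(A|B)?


P(A|B) = P(A∩B)/P(B) = (31/128)/(83/128) = 31/83

31/83


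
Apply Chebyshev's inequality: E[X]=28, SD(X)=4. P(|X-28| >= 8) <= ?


k = 8/4 = 2
Chebyshev: P(|X-mu| >= k*sigma) <= 1/k^2 = 1/2^2 = 1/4

1/4


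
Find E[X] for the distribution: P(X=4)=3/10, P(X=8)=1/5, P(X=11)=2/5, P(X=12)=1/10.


E[X] = sum(x * P(x))
= 4*3/10 + 8*1/5 + 11*2/5 + 12*1/10
= 42/5

42/5


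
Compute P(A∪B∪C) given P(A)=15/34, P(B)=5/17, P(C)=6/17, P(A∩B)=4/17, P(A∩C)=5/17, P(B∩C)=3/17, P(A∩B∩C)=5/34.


P(A∪B∪C) = P(A)+P(B)+P(C) - P(AB)-P(AC)-P(BC) + P(ABC)
= 15/34+5/17+6/17 - 4/17-5/17-3/17 + 5/34
= 9/17

9/17


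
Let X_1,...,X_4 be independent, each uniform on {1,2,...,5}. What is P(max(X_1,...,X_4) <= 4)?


P(max <= 4) = P(all X_i <= 4) = (P(X_1 <= 4))^4
= (4/5)^4 = 256/625

256/625


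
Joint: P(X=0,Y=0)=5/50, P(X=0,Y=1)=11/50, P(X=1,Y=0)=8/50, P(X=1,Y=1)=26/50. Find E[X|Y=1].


P(Y=1) = 37/50
E[X|Y=1] = (0*11 + 1*26)/37 = 26/37

26/37


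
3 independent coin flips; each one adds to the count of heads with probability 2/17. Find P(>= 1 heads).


P(at least one) = 1 - P(none)
P(none) = (1 - 2/17)^3 = (15/17)^3 = 3375/4913
P(at least one) = 1 - 3375/4913 = 1538/4913

1538/4913


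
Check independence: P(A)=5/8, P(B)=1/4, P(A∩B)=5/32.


P(A)*P(B) = 5/8*1/4 = 5/32
P(A∩B) = 5/32, which equals P(A)P(B), so independent

Yes, A and B are independent


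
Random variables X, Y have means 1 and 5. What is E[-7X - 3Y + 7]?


E[-7X - 3Y + 7] = -7*E[X] - 3*E[Y] + 7
= (-7)*(1) + (-3)*(5) + (7)
= -7 - 15 + 7 = -15

-15


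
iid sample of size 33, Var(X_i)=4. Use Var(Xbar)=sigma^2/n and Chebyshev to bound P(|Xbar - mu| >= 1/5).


Var(Xbar) = Var(X)/n = 4/33
Chebyshev: P(|Xbar-mu| >= 1/5) <= Var(Xbar)/(1/5)^2 = (4/33)/(1/25) = 100/33
Bound exceeds 1, so trivial bound: 1

1


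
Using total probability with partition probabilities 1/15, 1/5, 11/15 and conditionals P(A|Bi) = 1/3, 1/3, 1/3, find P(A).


P(A) = P(A|B1)P(B1) + P(A|B2)P(B2) + P(A|B3)P(B3)
= 1/3*1/15 + 1/3*1/5 + 1/3*11/15
= 1/45 + 1/15 + 11/45 = 1/3

1/3


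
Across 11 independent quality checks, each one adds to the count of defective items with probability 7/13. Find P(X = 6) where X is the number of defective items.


P(X=6) = C(11,6) * p^6 * (1-p)^5
= 462 * 117649/4826809 * 7776/371293
= 422655444288/1792160394037

422655444288/1792160394037


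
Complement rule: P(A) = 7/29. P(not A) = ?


P(A') = 1 - P(A) = 1 - 7/29 = 22/29

22/29


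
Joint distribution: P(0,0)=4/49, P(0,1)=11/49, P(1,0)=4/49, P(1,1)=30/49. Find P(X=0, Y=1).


Read from table: P(X=0, Y=1) = 11/49

11/49


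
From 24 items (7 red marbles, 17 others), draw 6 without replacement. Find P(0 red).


P(X=0) = C(7,0)*C(17,6) / C(24,6)
= 1*12376 / 134596
= 12376/134596 = 442/4807

442/4807


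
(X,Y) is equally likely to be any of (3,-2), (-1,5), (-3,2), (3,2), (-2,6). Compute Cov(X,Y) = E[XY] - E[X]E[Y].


E[X]=0, E[Y]=13/5, E[XY]=-23/5
Cov(X,Y) = E[XY] - E[X]E[Y] = -23/5 - 0*13/5 = -23/5

-23/5


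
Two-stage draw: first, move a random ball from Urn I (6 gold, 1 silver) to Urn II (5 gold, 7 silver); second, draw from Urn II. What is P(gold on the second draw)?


P(transfer gold) = 6/7; P(transfer silver) = 1/7
If gold transferred: Urn II has 6 gold of 13, so P(gold|gold moved) = 6/13
If silver transferred: Urn II has 5 gold of 13, so P(gold|silver moved) = 5/13
By total probability: P(gold) = 6/7*6/13 + 1/7*5/13 = 41/91

41/91


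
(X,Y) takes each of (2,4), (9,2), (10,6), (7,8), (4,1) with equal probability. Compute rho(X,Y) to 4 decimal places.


Cov(X,Y) = 2.3200, Var(X) = 9.0400, Var(Y) = 6.5600
rho = Cov/(sqrt(VarX)*sqrt(VarY)) = 0.3013

0.3013


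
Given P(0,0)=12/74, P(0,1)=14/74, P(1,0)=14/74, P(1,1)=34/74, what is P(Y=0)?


P(Y=0) = P(0,0)+P(1,0) = 12/74 + 14/74 = 26/74 = 13/37

13/37


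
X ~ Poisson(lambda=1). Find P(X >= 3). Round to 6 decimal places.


P(X>=3) = 1 - P(X<=2) = 1 - (e^(-1)*1^0/0! + e^(-1)*1^1/1! + e^(-1)*1^2/2!)
≈ 1 - (0.3678794412 + 0.3678794412 + 0.1839397206)
= 1 - 0.9196986030 = 0.0803013970
≈ 0.080301

0.080301


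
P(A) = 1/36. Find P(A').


P(A') = 1 - P(A) = 1 - 1/36 = 35/36

35/36


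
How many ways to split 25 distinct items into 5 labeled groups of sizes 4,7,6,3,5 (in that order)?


25! = 15511210043330985984000000
Denominator: 4!=24 * 7!=5040 * 6!=720 * 3!=6 * 5!=120
Coefficient = 15511210043330985984000000 / 62705664000 = 247365374256000

247365374256000


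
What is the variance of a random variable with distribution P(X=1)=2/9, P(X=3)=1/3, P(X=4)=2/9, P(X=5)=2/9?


E[X] = 29/9, E[X^2] = 37/3
Var(X) = E[X^2] - (E[X])^2 = 37/3 - (29/9)^2 = 158/81

158/81


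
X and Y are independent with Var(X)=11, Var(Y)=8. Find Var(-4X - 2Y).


Independence => Cov(X,Y)=0
Var(-4X - 2Y) = (-4)^2*Var(X) + (-2)^2*Var(Y)
= 16*11 + 4*8 = 208

208


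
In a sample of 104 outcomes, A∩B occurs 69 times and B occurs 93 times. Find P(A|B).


P(A|B) = P(A∩B)/P(B) = (69/104)/(93/104) = 69/93 = 23/31

23/31


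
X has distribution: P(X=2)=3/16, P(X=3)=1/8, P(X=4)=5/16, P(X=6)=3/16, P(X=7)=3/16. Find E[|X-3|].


E[|X-3|] = sum(g(x)*P(x))
= 1*3/16 + 0*1/8 + 1*5/16 + 3*3/16 + 4*3/16
= 29/16

29/16


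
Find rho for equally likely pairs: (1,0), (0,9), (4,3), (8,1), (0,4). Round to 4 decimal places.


Cov(X,Y) = -4.8400, Var(X) = 9.4400, Var(Y) = 9.8400
rho = Cov/(sqrt(VarX)*sqrt(VarY)) = -0.5022

-0.5022


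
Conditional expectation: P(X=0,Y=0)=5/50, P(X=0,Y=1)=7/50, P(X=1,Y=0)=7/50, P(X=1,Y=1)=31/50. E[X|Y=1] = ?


P(Y=1) = 38/50
E[X|Y=1] = (0*7 + 1*31)/38 = 31/38

31/38


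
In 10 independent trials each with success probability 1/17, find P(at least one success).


P(at least one) = 1 - P(none)
P(none) = (1 - 1/17)^10 = (16/17)^10 = 1099511627776/2015993900449
P(at least one) = 1 - 1099511627776/2015993900449 = 916482272673/2015993900449

916482272673/2015993900449


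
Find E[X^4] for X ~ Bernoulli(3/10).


For Bernoulli: X in {0,1}
E[X^4] = 0^4*(1-3/10) + 1^4*3/10 = 3/10

3/10


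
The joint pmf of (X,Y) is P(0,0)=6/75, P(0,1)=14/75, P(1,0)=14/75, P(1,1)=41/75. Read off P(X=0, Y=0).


Read from table: P(X=0, Y=0) = 6/75 = 2/25

2/25


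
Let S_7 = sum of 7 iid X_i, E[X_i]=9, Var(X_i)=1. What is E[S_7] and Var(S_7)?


E[S_n] = n*mu = 7*9 = 63
Var(S_n) = n*sigma^2 = 7*1 = 7

E[S_7]=63, Var(S_7)=7


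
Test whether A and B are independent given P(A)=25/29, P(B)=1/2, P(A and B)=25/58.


P(A)*P(B) = 25/29*1/2 = 25/58
P(A∩B) = 25/58, which equals P(A)P(B), so independent

Yes, A and B are independent


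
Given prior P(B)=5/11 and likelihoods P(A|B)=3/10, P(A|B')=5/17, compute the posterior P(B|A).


P(A) = P(A|B)P(B) + P(A|B')P(B') = 3/10*5/11 + 5/17*6/11 = 111/374
P(B|A) = P(A|B)P(B)/P(A) = (3/22)/(111/374) = 17/37

17/37


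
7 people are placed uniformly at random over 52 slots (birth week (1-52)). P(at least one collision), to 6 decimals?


P(all different) = prod((52-i)/52 for i=0..6) = 0.655863
P(at least one match) = 1 - 0.655863 = 0.344137

0.344137


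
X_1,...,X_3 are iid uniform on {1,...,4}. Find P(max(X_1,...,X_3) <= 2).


P(max <= 2) = P(all X_i <= 2) = (P(X_1 <= 2))^3
= (2/4)^3 = (1/2)^3 = 1/8

1/8


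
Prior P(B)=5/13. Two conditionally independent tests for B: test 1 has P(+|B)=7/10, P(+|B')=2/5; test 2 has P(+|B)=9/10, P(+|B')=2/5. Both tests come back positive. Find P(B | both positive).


After test 1: P(+) = 7/10*5/13 + 2/5*8/13 = 67/130
P(B|+) = (7/26)/(67/130) = 35/67
After test 2 (use post1 as new prior): P(+) = 9/10*35/67 + 2/5*32/67 = 443/670
P(B|+,+) = (63/134)/(443/670) = 315/443

315/443


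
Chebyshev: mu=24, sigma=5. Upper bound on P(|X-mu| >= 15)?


k = 15/5 = 3
Chebyshev: P(|X-mu| >= k*sigma) <= 1/k^2 = 1/3^2 = 1/9

1/9


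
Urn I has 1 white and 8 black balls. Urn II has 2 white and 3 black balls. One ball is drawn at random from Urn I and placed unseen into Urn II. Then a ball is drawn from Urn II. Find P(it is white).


P(transfer white) = 1/9; P(transfer black) = 8/9
If white transferred: Urn II has 3 white of 6, so P(white|white moved) = 1/2
If black transferred: Urn II has 2 white of 6, so P(white|black moved) = 1/3
By total probability: P(white) = 1/9*1/2 + 8/9*1/3 = 19/54

19/54


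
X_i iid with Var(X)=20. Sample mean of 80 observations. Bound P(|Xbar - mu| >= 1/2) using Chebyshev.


Var(Xbar) = Var(X)/n = 20/80
Chebyshev: P(|Xbar-mu| >= 1/2) <= Var(Xbar)/(1/2)^2 = (1/4)/(1/4) = 1

1


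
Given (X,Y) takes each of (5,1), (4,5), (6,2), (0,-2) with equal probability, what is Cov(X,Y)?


E[X]=15/4, E[Y]=3/2, E[XY]=37/4
Cov(X,Y) = E[XY] - E[X]E[Y] = 37/4 - 15/4*3/2 = 29/8

29/8


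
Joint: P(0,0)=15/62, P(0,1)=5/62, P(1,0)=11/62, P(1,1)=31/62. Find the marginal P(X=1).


P(X=1) = P(1,0)+P(1,1) = 11/62 + 31/62 = 42/62 = 21/31

21/31


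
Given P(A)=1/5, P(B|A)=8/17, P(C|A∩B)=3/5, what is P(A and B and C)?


P(A∩B∩C) = P(A) * P(B|A) * P(C|A∩B)
= 1/5 * 8/17 * 3/5
= 8/85 * 3/5 = 24/425

24/425


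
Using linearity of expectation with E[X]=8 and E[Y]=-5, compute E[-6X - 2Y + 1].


E[-6X - 2Y + 1] = -6*E[X] - 2*E[Y] + 1
= (-6)*(8) + (-2)*(-5) + (1)
= -48 + 10 + 1 = -37

-37


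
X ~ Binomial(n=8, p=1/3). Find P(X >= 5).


P(X>=5) = P(X=5) + P(X=6) + P(X=7) + P(X=8)
= 448/6561 + 112/6561 + 16/6561 + 1/6561
= 577/6561

577/6561


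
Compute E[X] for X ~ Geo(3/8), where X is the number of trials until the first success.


For geometric (trials until first success), E[X] = 1/p = 1/(3/8) = 8/3

8/3


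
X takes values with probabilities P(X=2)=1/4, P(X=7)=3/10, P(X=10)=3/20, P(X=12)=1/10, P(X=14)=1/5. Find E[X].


E[X] = sum(x * P(x))
= 2*1/4 + 7*3/10 + 10*3/20 + 12*1/10 + 14*1/5
= 81/10

81/10


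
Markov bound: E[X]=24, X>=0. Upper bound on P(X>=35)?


Markov: P(X >= a) <= E[X]/a
P(X >= 35) <= 24/35

24/35


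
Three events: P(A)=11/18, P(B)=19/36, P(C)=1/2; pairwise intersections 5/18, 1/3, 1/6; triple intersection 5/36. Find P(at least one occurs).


P(A∪B∪C) = P(A)+P(B)+P(C) - P(AB)-P(AC)-P(BC) + P(ABC)
= 11/18+19/36+1/2 - 5/18-1/3-1/6 + 5/36
= 1

1


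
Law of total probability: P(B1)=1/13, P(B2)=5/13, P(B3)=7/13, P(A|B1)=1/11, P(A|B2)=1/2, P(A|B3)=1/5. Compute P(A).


P(A) = P(A|B1)P(B1) + P(A|B2)P(B2) + P(A|B3)P(B3)
= 1/11*1/13 + 1/2*5/13 + 1/5*7/13
= 1/143 + 5/26 + 7/65 = 439/1430

439/1430


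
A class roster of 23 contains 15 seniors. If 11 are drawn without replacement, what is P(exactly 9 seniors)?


P(X=9) = C(15,9)*C(8,2) / C(23,11)
= 5005*28 / 1352078
= 140140/1352078 = 770/7429

770/7429


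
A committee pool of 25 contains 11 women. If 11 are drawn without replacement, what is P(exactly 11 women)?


P(X=11) = C(11,11)*C(14,0) / C(25,11)
= 1*1 / 4457400
= 1/4457400

1/4457400


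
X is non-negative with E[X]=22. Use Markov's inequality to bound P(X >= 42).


Markov: P(X >= a) <= E[X]/a
P(X >= 42) <= 22/42 = 11/21

11/21


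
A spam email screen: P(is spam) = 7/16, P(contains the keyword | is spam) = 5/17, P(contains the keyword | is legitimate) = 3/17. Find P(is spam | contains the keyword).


P(A) = P(A|B)P(B) + P(A|B')P(B') = 5/17*7/16 + 3/17*9/16 = 31/136
P(B|A) = P(A|B)P(B)/P(A) = (35/272)/(31/136) = 35/62

35/62


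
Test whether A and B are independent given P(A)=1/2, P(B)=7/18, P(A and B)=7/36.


P(A)*P(B) = 1/2*7/18 = 7/36
P(A∩B) = 7/36, which equals P(A)P(B), so independent

Yes, A and B are independent


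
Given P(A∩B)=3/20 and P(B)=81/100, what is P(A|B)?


P(A|B) = P(A∩B)/P(B) = (30/200)/(162/200) = 30/162 = 5/27

5/27


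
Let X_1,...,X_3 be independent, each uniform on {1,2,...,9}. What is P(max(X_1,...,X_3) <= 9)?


P(max <= 9) = P(all X_i <= 9) = (P(X_1 <= 9))^3
= (9/9)^3 = 1^3 = 1

1


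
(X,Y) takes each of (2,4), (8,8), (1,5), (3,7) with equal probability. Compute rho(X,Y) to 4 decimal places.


Cov(X,Y) = 3.5000, Var(X) = 7.2500, Var(Y) = 2.5000
rho = Cov/(sqrt(VarX)*sqrt(VarY)) = 0.8221

0.8221


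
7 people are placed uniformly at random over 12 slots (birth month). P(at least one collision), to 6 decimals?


P(all different) = prod((12-i)/12 for i=0..6) = 0.111400
P(at least one match) = 1 - 0.111400 = 0.888600

0.888600


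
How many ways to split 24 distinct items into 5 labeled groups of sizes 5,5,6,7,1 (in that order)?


24! = 620448401733239439360000
Denominator: 5!=120 * 5!=120 * 6!=720 * 7!=5040 * 1!=1
Coefficient = 620448401733239439360000 / 52254720000 = 11873537964288

11873537964288


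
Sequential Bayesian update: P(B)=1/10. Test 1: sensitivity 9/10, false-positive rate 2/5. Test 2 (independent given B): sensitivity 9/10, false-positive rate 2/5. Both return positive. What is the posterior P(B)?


After test 1: P(+) = 9/10*1/10 + 2/5*9/10 = 9/20
P(B|+) = (9/100)/(9/20) = 1/5
After test 2 (use post1 as new prior): P(+) = 9/10*1/5 + 2/5*4/5 = 1/2
P(B|+,+) = (9/50)/(1/2) = 9/25

9/25


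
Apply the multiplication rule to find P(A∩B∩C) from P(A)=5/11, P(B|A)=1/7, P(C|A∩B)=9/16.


P(A∩B∩C) = P(A) * P(B|A) * P(C|A∩B)
= 5/11 * 1/7 * 9/16
= 5/77 * 9/16 = 45/1232

45/1232


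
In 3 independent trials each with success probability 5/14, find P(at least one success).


P(at least one) = 1 - P(none)
P(none) = (1 - 5/14)^3 = (9/14)^3 = 729/2744
P(at least one) = 1 - 729/2744 = 2015/2744

2015/2744


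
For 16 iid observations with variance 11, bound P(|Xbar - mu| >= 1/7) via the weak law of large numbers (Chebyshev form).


Var(Xbar) = Var(X)/n = 11/16
Chebyshev: P(|Xbar-mu| >= 1/7) <= Var(Xbar)/(1/7)^2 = (11/16)/(1/49) = 539/16
Bound exceeds 1, so trivial bound: 1

1


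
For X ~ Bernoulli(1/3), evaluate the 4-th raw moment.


For Bernoulli: X in {0,1}
E[X^4] = 0^4*(1-1/3) + 1^4*1/3 = 1/3

1/3


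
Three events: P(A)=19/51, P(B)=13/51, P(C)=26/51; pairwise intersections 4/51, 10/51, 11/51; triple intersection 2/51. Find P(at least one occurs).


P(A∪B∪C) = P(A)+P(B)+P(C) - P(AB)-P(AC)-P(BC) + P(ABC)
= 19/51+13/51+26/51 - 4/51-10/51-11/51 + 2/51
= 35/51

35/51


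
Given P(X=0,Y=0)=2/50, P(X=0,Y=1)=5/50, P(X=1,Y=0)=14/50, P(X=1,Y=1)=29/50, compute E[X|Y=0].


P(Y=0) = 16/50
E[X|Y=0] = (0*2 + 1*14)/16 = 14/16 = 7/8

7/8


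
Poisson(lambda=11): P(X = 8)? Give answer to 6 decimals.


P(X=8) = e^(-11) * 11^8 / 8!
≈ 0.00001670170079 * 214358881 / 40320
≈ 0.088794

0.088794


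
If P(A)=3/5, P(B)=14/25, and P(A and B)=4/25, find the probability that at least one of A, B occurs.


P(A∪B) = P(A) + P(B) - P(A∩B)
= 3/5 + 14/25 - 4/25 = 1

1


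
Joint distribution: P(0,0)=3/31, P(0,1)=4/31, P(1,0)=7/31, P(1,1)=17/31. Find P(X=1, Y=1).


Read from table: P(X=1, Y=1) = 17/31

17/31


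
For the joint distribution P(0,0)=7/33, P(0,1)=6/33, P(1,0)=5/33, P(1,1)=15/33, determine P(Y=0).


P(Y=0) = P(0,0)+P(1,0) = 7/33 + 5/33 = 12/33 = 4/11

4/11


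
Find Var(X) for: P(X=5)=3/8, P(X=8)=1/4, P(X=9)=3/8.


E[X] = 29/4, E[X^2] = 223/4
Var(X) = E[X^2] - (E[X])^2 = 223/4 - (29/4)^2 = 51/16

51/16


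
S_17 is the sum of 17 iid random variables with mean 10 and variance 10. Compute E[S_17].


E[S_n] = n*E[X_1] = 17*10 = 170

170


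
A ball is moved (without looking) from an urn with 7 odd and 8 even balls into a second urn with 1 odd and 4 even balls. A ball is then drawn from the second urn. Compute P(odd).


P(transfer odd) = 7/15; P(transfer even) = 8/15
If odd transferred: Urn II has 2 odd of 6, so P(odd|odd moved) = 1/3
If even transferred: Urn II has 1 odd of 6, so P(odd|even moved) = 1/6
By total probability: P(odd) = 7/15*1/3 + 8/15*1/6 = 11/45

11/45


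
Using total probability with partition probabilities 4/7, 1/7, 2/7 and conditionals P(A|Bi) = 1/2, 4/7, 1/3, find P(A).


P(A) = P(A|B1)P(B1) + P(A|B2)P(B2) + P(A|B3)P(B3)
= 1/2*4/7 + 4/7*1/7 + 1/3*2/7
= 2/7 + 4/49 + 2/21 = 68/147

68/147


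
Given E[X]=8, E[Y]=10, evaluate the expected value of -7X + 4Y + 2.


E[-7X + 4Y + 2] = -7*E[X] + 4*E[Y] + 2
= (-7)*(8) + (4)*(10) + (2)
= -56 + 40 + 2 = -14

-14


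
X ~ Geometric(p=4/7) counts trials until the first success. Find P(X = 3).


P(X=3) = (1-p)^2 * p = (3/7)^2 * 4/7
= 9/49 * 4/7 = 36/343

36/343


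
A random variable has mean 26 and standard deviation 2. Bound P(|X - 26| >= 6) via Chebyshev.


k = 6/2 = 3
Chebyshev: P(|X-mu| >= k*sigma) <= 1/k^2 = 1/3^2 = 1/9

1/9


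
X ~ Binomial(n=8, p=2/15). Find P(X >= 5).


P(X>=5) = P(X=5) + P(X=6) + P(X=7) + P(X=8)
= 3937024/2562890625 + 302848/2562890625 + 13312/2562890625 + 256/2562890625
= 850688/512578125

850688/512578125


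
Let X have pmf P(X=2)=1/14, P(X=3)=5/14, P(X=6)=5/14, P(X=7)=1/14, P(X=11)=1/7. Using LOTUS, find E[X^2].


E[X^2] = sum(g(x)*P(x))
= 4*1/14 + 9*5/14 + 36*5/14 + 49*1/14 + 121*1/7
= 260/7

260/7


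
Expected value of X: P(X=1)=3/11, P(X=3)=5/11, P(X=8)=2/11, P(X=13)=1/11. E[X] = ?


E[X] = sum(x * P(x))
= 1*3/11 + 3*5/11 + 8*2/11 + 13*1/11
= 47/11

47/11


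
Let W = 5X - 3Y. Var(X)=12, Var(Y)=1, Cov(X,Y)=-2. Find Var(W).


Var(5X - 3Y) = 5^2*Var(X) + (-3)^2*Var(Y) + 2*5*(-3)*Cov(X,Y)
= 25*12 + 9*1 - 30*(-2)
= 300 + 9 + 60 = 369

369


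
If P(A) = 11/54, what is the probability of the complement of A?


P(A') = 1 - P(A) = 1 - 11/54 = 43/54

43/54


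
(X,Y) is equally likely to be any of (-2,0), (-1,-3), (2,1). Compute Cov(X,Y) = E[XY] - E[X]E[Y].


E[X]=-1/3, E[Y]=-2/3, E[XY]=5/3
Cov(X,Y) = E[XY] - E[X]E[Y] = 5/3 + 1/3*-2/3 = 13/9

13/9


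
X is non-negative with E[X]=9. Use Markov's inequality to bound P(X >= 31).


Markov: P(X >= a) <= E[X]/a
P(X >= 31) <= 9/31

9/31


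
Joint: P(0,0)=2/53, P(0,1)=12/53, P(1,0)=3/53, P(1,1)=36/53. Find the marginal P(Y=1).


P(Y=1) = P(0,1)+P(1,1) = 12/53 + 36/53 = 48/53

48/53


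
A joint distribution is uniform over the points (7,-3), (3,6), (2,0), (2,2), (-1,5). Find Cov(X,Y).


E[X]=13/5, E[Y]=2, E[XY]=-4/5
Cov(X,Y) = E[XY] - E[X]E[Y] = -4/5 - 13/5*2 = -6

-6


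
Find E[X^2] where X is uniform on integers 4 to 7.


E[X^2] = (1/4) * sum(x^2 for x=4..7)
= 126/4 = 63/2

63/2


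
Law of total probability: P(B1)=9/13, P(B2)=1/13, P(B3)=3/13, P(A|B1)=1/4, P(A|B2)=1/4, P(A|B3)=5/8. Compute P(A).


P(A) = P(A|B1)P(B1) + P(A|B2)P(B2) + P(A|B3)P(B3)
= 1/4*9/13 + 1/4*1/13 + 5/8*3/13
= 9/52 + 1/52 + 15/104 = 35/104

35/104


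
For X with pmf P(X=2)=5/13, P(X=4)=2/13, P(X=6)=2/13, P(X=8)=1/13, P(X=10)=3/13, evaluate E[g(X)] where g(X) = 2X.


E[2X] = sum(g(x)*P(x))
= 4*5/13 + 8*2/13 + 12*2/13 + 16*1/13 + 20*3/13
= 136/13

136/13


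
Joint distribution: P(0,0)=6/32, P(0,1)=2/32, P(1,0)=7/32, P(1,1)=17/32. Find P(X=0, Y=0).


Read from table: P(X=0, Y=0) = 6/32 = 3/16

3/16


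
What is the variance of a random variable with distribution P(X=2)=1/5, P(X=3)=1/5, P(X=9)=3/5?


E[X] = 32/5, E[X^2] = 256/5
Var(X) = E[X^2] - (E[X])^2 = 256/5 - (32/5)^2 = 256/25

256/25


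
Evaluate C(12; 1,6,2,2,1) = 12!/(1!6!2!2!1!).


12! = 479001600
Denominator: 1!=1 * 6!=720 * 2!=2 * 2!=2 * 1!=1
Coefficient = 479001600 / 2880 = 166320

166320


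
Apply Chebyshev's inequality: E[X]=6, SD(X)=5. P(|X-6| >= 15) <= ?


k = 15/5 = 3
Chebyshev: P(|X-mu| >= k*sigma) <= 1/k^2 = 1/3^2 = 1/9

1/9


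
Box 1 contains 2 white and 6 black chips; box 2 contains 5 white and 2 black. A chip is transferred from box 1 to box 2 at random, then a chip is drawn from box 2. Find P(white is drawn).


P(transfer white) = 2/8 = 1/4; P(transfer black) = 3/4
If white transferred: Urn II has 6 white of 8, so P(white|white moved) = 3/4
If black transferred: Urn II has 5 white of 8, so P(white|black moved) = 5/8
By total probability: P(white) = 1/4*3/4 + 3/4*5/8 = 21/32

21/32


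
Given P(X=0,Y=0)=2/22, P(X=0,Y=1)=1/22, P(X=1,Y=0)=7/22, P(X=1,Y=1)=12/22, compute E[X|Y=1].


P(Y=1) = 13/22
E[X|Y=1] = (0*1 + 1*12)/13 = 12/13

12/13


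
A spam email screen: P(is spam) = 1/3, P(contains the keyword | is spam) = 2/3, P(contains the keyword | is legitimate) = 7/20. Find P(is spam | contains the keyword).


P(A) = P(A|B)P(B) + P(A|B')P(B') = 2/3*1/3 + 7/20*2/3 = 41/90
P(B|A) = P(A|B)P(B)/P(A) = (2/9)/(41/90) = 20/41

20/41


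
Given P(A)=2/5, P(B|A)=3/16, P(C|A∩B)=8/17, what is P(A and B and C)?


P(A∩B∩C) = P(A) * P(B|A) * P(C|A∩B)
= 2/5 * 3/16 * 8/17
= 3/40 * 8/17 = 3/85

3/85


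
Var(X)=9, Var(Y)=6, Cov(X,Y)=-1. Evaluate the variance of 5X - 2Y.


Var(5X - 2Y) = 5^2*Var(X) + (-2)^2*Var(Y) + 2*5*(-2)*Cov(X,Y)
= 25*9 + 4*6 - 20*(-1)
= 225 + 24 + 20 = 269

269


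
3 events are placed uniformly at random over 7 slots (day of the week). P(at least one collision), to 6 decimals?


P(all different) = prod((7-i)/7 for i=0..2) = 0.612245
P(at least one match) = 1 - 0.612245 = 0.387755

0.387755


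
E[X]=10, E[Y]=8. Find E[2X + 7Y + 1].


E[2X + 7Y + 1] = 2*E[X] + 7*E[Y] + 1
= (2)*(10) + (7)*(8) + (1)
= 20 + 56 + 1 = 77

77


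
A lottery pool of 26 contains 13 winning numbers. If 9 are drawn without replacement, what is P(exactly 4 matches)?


P(X=4) = C(13,4)*C(13,5) / C(26,9)
= 715*1287 / 3124550
= 920205/3124550 = 1287/4370

1287/4370


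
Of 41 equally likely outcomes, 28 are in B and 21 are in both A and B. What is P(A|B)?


P(A|B) = P(A∩B)/P(B) = (21/41)/(28/41) = 21/28 = 3/4

3/4


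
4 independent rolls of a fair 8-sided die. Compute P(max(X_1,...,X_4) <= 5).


P(max <= 5) = P(all X_i <= 5) = (P(X_1 <= 5))^4
= (5/8)^4 = 625/4096

625/4096


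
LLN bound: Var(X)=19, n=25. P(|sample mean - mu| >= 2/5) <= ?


Var(Xbar) = Var(X)/n = 19/25
Chebyshev: P(|Xbar-mu| >= 2/5) <= Var(Xbar)/(2/5)^2 = (19/25)/(4/25) = 19/4
Bound exceeds 1, so trivial bound: 1

1


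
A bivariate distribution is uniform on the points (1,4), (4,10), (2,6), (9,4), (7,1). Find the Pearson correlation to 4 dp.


Cov(X,Y) = -3.2000, Var(X) = 9.0400, Var(Y) = 8.8000
rho = Cov/(sqrt(VarX)*sqrt(VarY)) = -0.3588

-0.3588


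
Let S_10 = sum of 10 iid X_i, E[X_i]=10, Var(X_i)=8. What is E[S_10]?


E[S_n] = n*E[X_1] = 10*10 = 100

100


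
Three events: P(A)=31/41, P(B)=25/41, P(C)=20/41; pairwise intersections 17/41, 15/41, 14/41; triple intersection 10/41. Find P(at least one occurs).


P(A∪B∪C) = P(A)+P(B)+P(C) - P(AB)-P(AC)-P(BC) + P(ABC)
= 31/41+25/41+20/41 - 17/41-15/41-14/41 + 10/41
= 40/41

40/41


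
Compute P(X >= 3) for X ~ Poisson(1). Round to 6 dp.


P(X>=3) = 1 - P(X<=2) = 1 - (e^(-1)*1^0/0! + e^(-1)*1^1/1! + e^(-1)*1^2/2!)
≈ 1 - (0.3678794412 + 0.3678794412 + 0.1839397206)
= 1 - 0.9196986030 = 0.0803013970
≈ 0.080301

0.080301


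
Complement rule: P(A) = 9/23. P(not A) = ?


P(A') = 1 - P(A) = 1 - 9/23 = 14/23

14/23


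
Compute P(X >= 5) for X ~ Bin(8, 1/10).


P(X>=5) = P(X=5) + P(X=6) + P(X=7) + P(X=8)
= 5103/12500000 + 567/25000000 + 9/12500000 + 1/100000000
= 8633/20000000

8633/20000000


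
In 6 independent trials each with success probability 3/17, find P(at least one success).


P(at least one) = 1 - P(none)
P(none) = (1 - 3/17)^6 = (14/17)^6 = 7529536/24137569
P(at least one) = 1 - 7529536/24137569 = 16608033/24137569

16608033/24137569


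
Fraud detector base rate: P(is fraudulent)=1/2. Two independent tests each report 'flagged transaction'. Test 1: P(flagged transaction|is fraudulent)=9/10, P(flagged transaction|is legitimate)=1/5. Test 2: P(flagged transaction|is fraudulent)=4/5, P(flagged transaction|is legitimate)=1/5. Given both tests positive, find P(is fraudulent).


After test 1: P(+) = 9/10*1/2 + 1/5*1/2 = 11/20
P(B|+) = (9/20)/(11/20) = 9/11
After test 2 (use post1 as new prior): P(+) = 4/5*9/11 + 1/5*2/11 = 38/55
P(B|+,+) = (36/55)/(38/55) = 18/19

18/19


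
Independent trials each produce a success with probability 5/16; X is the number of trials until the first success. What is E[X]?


For geometric (trials until first success), E[X] = 1/p = 1/(5/16) = 16/5

16/5


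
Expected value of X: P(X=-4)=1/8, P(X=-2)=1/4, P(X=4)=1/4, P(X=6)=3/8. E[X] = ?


E[X] = sum(x * P(x))
= -4*1/8 - 2*1/4 + 4*1/4 + 6*3/8
= 9/4

9/4


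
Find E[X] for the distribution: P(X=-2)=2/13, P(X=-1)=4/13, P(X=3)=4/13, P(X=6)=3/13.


E[X] = sum(x * P(x))
= -2*2/13 - 1*4/13 + 3*4/13 + 6*3/13
= 22/13

22/13


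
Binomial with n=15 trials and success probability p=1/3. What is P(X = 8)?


P(X=8) = C(15,8) * p^8 * (1-p)^7
= 6435 * 1/6561 * 128/2187
= 91520/1594323

91520/1594323


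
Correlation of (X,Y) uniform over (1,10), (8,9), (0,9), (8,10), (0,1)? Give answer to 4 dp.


Cov(X,Y) = 5.8800, Var(X) = 14.2400, Var(Y) = 11.7600
rho = Cov/(sqrt(VarX)*sqrt(VarY)) = 0.4544

0.4544


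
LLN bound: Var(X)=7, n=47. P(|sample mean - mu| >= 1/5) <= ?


Var(Xbar) = Var(X)/n = 7/47
Chebyshev: P(|Xbar-mu| >= 1/5) <= Var(Xbar)/(1/5)^2 = (7/47)/(1/25) = 175/47
Bound exceeds 1, so trivial bound: 1

1


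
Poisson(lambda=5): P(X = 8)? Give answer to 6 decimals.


P(X=8) = e^(-5) * 5^8 / 8!
≈ 0.006737946999 * 390625 / 40320
≈ 0.065278

0.065278


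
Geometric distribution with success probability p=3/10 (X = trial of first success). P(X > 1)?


P(X > 1) = P(first 1 trials all fail) = (1-p)^1 = (7/10)^1 = 7/10

7/10


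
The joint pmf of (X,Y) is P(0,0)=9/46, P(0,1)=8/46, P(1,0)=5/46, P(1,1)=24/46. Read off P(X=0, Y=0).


Read from table: P(X=0, Y=0) = 9/46

9/46


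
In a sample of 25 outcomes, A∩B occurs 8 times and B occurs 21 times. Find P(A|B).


P(A|B) = P(A∩B)/P(B) = (8/25)/(21/25) = 8/21

8/21


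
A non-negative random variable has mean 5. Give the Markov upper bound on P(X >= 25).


Markov: P(X >= a) <= E[X]/a
P(X >= 25) <= 5/25 = 1/5

1/5


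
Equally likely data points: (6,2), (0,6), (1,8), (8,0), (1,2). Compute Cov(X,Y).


E[X]=16/5, E[Y]=18/5, E[XY]=22/5
Cov(X,Y) = E[XY] - E[X]E[Y] = 22/5 - 16/5*18/5 = -178/25

-178/25


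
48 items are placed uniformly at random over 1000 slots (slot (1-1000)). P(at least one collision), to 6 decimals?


P(all different) = prod((1000-i)/1000 for i=0..47) = 0.317812
P(at least one match) = 1 - 0.317812 = 0.682188

0.682188


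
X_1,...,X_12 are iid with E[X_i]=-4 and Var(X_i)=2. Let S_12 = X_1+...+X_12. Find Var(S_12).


By independence, Var(S_n) = n*Var(X_1) = 12*2 = 24

24


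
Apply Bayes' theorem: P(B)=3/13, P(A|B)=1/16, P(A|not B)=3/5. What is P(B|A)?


P(A) = P(A|B)P(B) + P(A|B')P(B') = 1/16*3/13 + 3/5*10/13 = 99/208
P(B|A) = P(A|B)P(B)/P(A) = (3/208)/(99/208) = 1/33

1/33


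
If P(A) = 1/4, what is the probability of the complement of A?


P(A') = 1 - P(A) = 1 - 1/4 = 3/4

3/4


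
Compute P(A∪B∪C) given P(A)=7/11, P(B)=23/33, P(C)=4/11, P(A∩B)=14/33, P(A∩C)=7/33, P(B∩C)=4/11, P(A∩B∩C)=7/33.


P(A∪B∪C) = P(A)+P(B)+P(C) - P(AB)-P(AC)-P(BC) + P(ABC)
= 7/11+23/33+4/11 - 14/33-7/33-4/11 + 7/33
= 10/11

10/11


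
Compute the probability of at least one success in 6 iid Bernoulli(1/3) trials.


P(at least one) = 1 - P(none)
P(none) = (1 - 1/3)^6 = (2/3)^6 = 64/729
P(at least one) = 1 - 64/729 = 665/729

665/729


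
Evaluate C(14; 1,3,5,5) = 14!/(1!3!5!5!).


14! = 87178291200
Denominator: 1!=1 * 3!=6 * 5!=120 * 5!=120
Coefficient = 87178291200 / 86400 = 1009008

1009008


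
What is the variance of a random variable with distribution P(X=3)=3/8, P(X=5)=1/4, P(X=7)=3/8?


E[X] = 5, E[X^2] = 28
Var(X) = E[X^2] - (E[X])^2 = 28 - (5)^2 = 3

3


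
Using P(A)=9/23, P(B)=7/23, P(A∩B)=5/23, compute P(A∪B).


P(A∪B) = P(A) + P(B) - P(A∩B)
= 9/23 + 7/23 - 5/23 = 11/23

11/23


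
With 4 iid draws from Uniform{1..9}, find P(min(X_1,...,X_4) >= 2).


P(min >= 2) = P(all X_i >= 2) = (P(X_1 >= 2))^4
= (8/9)^4 = 4096/6561

4096/6561


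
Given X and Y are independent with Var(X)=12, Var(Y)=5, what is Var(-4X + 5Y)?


Independence => Cov(X,Y)=0
Var(-4X + 5Y) = (-4)^2*Var(X) + 5^2*Var(Y)
= 16*12 + 25*5 = 317

317


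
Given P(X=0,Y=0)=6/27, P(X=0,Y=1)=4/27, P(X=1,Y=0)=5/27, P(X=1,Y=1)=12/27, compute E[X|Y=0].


P(Y=0) = 11/27
E[X|Y=0] = (0*6 + 1*5)/11 = 5/11

5/11


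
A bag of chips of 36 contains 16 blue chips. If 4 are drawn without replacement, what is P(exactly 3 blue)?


P(X=3) = C(16,3)*C(20,1) / C(36,4)
= 560*20 / 58905
= 11200/58905 = 320/1683

320/1683


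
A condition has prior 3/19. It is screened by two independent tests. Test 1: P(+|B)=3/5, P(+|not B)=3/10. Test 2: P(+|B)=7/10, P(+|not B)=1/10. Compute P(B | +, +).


After test 1: P(+) = 3/5*3/19 + 3/10*16/19 = 33/95
P(B|+) = (9/95)/(33/95) = 3/11
After test 2 (use post1 as new prior): P(+) = 7/10*3/11 + 1/10*8/11 = 29/110
P(B|+,+) = (21/110)/(29/110) = 21/29

21/29


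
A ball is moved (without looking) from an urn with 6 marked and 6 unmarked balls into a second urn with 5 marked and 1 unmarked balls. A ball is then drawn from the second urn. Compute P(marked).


P(transfer marked) = 6/12 = 1/2; P(transfer unmarked) = 1/2
If marked transferred: Urn II has 6 marked of 7, so P(marked|marked moved) = 6/7
If unmarked transferred: Urn II has 5 marked of 7, so P(marked|unmarked moved) = 5/7
By total probability: P(marked) = 1/2*6/7 + 1/2*5/7 = 11/14

11/14


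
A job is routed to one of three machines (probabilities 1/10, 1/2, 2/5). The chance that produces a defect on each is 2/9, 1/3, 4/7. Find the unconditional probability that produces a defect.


P(A) = P(A|B1)P(B1) + P(A|B2)P(B2) + P(A|B3)P(B3)
= 2/9*1/10 + 1/3*1/2 + 4/7*2/5
= 1/45 + 1/6 + 8/35 = 263/630

263/630


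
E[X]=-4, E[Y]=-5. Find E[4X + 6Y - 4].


E[4X + 6Y - 4] = 4*E[X] + 6*E[Y] - 4
= (4)*(-4) + (6)*(-5) + (-4)
= -16 - 30 - 4 = -50

-50


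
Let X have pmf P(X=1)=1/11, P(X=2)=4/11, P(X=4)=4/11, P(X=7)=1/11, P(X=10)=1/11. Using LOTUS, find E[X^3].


E[X^3] = sum(g(x)*P(x))
= 1*1/11 + 8*4/11 + 64*4/11 + 343*1/11 + 1000*1/11
= 1632/11

1632/11


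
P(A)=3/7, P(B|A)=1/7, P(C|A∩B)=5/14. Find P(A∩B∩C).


P(A∩B∩C) = P(A) * P(B|A) * P(C|A∩B)
= 3/7 * 1/7 * 5/14
= 3/49 * 5/14 = 15/686

15/686


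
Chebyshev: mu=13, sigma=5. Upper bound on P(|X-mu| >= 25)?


k = 25/5 = 5
Chebyshev: P(|X-mu| >= k*sigma) <= 1/k^2 = 1/5^2 = 1/25

1/25


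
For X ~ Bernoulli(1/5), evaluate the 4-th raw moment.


For Bernoulli: X in {0,1}
E[X^4] = 0^4*(1-1/5) + 1^4*1/5 = 1/5

1/5


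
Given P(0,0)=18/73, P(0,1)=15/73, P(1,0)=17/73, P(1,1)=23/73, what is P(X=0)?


P(X=0) = P(0,0)+P(0,1) = 18/73 + 15/73 = 33/73

33/73


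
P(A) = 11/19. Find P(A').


P(A') = 1 - P(A) = 1 - 11/19 = 8/19

8/19


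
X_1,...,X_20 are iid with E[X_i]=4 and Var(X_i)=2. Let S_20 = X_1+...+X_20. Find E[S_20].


E[S_n] = n*E[X_1] = 20*4 = 80

80


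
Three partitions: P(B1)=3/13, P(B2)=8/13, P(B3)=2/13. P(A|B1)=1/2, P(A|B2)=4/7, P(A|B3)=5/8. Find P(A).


P(A) = P(A|B1)P(B1) + P(A|B2)P(B2) + P(A|B3)P(B3)
= 1/2*3/13 + 4/7*8/13 + 5/8*2/13
= 3/26 + 32/91 + 5/52 = 205/364

205/364


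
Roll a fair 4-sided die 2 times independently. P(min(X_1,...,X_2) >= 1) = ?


P(min >= 1) = P(all X_i >= 1) = (P(X_1 >= 1))^2
= (4/4)^2 = 1^2 = 1

1


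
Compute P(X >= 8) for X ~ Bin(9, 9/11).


P(X>=8) = P(X=8) + P(X=9)
= 774840978/2357947691 + 387420489/2357947691
= 1162261467/2357947691

1162261467/2357947691


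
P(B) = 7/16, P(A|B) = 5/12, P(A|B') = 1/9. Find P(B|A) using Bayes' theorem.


P(A) = P(A|B)P(B) + P(A|B')P(B') = 5/12*7/16 + 1/9*9/16 = 47/192
P(B|A) = P(A|B)P(B)/P(A) = (35/192)/(47/192) = 35/47

35/47


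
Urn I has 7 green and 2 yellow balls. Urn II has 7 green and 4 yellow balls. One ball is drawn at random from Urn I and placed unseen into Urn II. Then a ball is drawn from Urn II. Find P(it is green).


P(transfer green) = 7/9; P(transfer yellow) = 2/9
If green transferred: Urn II has 8 green of 12, so P(green|green moved) = 2/3
If yellow transferred: Urn II has 7 green of 12, so P(green|yellow moved) = 7/12
By total probability: P(green) = 7/9*2/3 + 2/9*7/12 = 35/54

35/54


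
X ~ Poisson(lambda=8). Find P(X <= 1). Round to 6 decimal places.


P(X<=1) = e^(-8)*8^0/0! + e^(-8)*8^1/1!
≈ 0.0003354626 + 0.0026837010
= 0.0030191636
≈ 0.003019

0.003019


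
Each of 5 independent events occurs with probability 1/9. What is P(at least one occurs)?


P(at least one) = 1 - P(none)
P(none) = (1 - 1/9)^5 = (8/9)^5 = 32768/59049
P(at least one) = 1 - 32768/59049 = 26281/59049

26281/59049


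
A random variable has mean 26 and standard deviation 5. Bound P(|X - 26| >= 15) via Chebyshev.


k = 15/5 = 3
Chebyshev: P(|X-mu| >= k*sigma) <= 1/k^2 = 1/3^2 = 1/9

1/9


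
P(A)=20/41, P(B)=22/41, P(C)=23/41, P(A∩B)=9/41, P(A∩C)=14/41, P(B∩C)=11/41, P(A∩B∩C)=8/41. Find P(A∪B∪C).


P(A∪B∪C) = P(A)+P(B)+P(C) - P(AB)-P(AC)-P(BC) + P(ABC)
= 20/41+22/41+23/41 - 9/41-14/41-11/41 + 8/41
= 39/41

39/41


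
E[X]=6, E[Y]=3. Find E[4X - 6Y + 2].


E[4X - 6Y + 2] = 4*E[X] - 6*E[Y] + 2
= (4)*(6) + (-6)*(3) + (2)
= 24 - 18 + 2 = 8

8


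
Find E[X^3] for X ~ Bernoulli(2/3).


For Bernoulli: X in {0,1}
E[X^3] = 0^3*(1-2/3) + 1^3*2/3 = 2/3

2/3


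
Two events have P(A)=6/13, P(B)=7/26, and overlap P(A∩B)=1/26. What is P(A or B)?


P(A∪B) = P(A) + P(B) - P(A∩B)
= 6/13 + 7/26 - 1/26 = 9/13

9/13


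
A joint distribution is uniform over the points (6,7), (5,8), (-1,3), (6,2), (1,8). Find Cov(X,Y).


E[X]=17/5, E[Y]=28/5, E[XY]=99/5
Cov(X,Y) = E[XY] - E[X]E[Y] = 99/5 - 17/5*28/5 = 19/25

19/25


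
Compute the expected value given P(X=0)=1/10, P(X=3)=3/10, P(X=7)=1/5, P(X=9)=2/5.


E[X] = sum(x * P(x))
= 0*1/10 + 3*3/10 + 7*1/5 + 9*2/5
= 59/10

59/10


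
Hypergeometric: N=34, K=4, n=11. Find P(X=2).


P(X=2) = C(4,2)*C(30,9) / C(34,11)
= 6*14307150 / 286097760
= 85842900/286097760 = 1265/4216

1265/4216


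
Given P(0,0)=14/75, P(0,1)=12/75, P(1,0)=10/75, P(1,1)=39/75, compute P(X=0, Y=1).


Read from table: P(X=0, Y=1) = 12/75 = 4/25

4/25


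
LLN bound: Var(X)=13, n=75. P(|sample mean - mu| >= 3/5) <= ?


Var(Xbar) = Var(X)/n = 13/75
Chebyshev: P(|Xbar-mu| >= 3/5) <= Var(Xbar)/(3/5)^2 = (13/75)/(9/25) = 13/27

13/27


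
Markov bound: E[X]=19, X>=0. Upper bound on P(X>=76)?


Markov: P(X >= a) <= E[X]/a
P(X >= 76) <= 19/76 = 1/4

1/4


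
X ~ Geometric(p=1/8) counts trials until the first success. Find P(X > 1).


P(X > 1) = P(first 1 trials all fail) = (1-p)^1 = (7/8)^1 = 7/8

7/8


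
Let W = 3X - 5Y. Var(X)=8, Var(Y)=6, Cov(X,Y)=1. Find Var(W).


Var(3X - 5Y) = 3^2*Var(X) + (-5)^2*Var(Y) + 2*3*(-5)*Cov(X,Y)
= 9*8 + 25*6 - 30*1
= 72 + 150 - 30 = 192

192


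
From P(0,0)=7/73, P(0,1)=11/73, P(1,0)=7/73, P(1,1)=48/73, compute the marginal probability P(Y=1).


P(Y=1) = P(0,1)+P(1,1) = 11/73 + 48/73 = 59/73

59/73


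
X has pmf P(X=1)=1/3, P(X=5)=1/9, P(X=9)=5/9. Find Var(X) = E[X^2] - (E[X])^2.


E[X] = 53/9, E[X^2] = 433/9
Var(X) = E[X^2] - (E[X])^2 = 433/9 - (53/9)^2 = 1088/81

1088/81


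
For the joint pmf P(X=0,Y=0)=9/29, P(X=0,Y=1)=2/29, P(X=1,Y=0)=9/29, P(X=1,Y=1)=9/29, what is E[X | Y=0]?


P(Y=0) = 18/29
E[X|Y=0] = (0*9 + 1*9)/18 = 9/18 = 1/2

1/2


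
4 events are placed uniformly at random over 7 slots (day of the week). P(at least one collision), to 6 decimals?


P(all different) = prod((7-i)/7 for i=0..3) = 0.349854
P(at least one match) = 1 - 0.349854 = 0.650146

0.650146


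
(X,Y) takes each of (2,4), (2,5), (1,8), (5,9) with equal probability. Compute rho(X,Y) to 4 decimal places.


Cov(X,Y) = 1.5000, Var(X) = 2.2500, Var(Y) = 4.2500
rho = Cov/(sqrt(VarX)*sqrt(VarY)) = 0.4851

0.4851


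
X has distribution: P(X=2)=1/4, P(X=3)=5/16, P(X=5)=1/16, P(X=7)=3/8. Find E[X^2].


E[X^2] = sum(g(x)*P(x))
= 4*1/4 + 9*5/16 + 25*1/16 + 49*3/8
= 95/4

95/4


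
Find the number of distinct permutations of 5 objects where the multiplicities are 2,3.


5! = 120
Denominator: 2!=2 * 3!=6
Coefficient = 120 / 12 = 10

10


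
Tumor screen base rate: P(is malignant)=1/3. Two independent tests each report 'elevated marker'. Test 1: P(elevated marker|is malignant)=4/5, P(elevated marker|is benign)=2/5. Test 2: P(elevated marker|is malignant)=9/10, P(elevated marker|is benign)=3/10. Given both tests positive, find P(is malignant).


After test 1: P(+) = 4/5*1/3 + 2/5*2/3 = 8/15
P(B|+) = (4/15)/(8/15) = 1/2
After test 2 (use post1 as new prior): P(+) = 9/10*1/2 + 3/10*1/2 = 3/5
P(B|+,+) = (9/20)/(3/5) = 3/4

3/4


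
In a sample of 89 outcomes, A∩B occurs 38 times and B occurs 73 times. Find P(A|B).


P(A|B) = P(A∩B)/P(B) = (38/89)/(73/89) = 38/73

38/73


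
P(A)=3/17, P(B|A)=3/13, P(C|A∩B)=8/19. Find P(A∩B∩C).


P(A∩B∩C) = P(A) * P(B|A) * P(C|A∩B)
= 3/17 * 3/13 * 8/19
= 9/221 * 8/19 = 72/4199

72/4199


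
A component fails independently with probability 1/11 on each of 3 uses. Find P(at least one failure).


P(at least one) = 1 - P(none)
P(none) = (1 - 1/11)^3 = (10/11)^3 = 1000/1331
P(at least one) = 1 - 1000/1331 = 331/1331

331/1331
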